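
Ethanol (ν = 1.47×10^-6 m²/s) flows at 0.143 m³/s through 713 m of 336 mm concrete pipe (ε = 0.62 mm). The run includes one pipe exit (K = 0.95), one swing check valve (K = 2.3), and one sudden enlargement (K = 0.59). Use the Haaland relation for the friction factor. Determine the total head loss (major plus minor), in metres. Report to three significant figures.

H_L ≈ 7.10 m

V = 4Q/(πD²) = 1.613 m/s; V²/2g = 0.1326 m
Re = 3.69×10^5, ε/D = 0.00185 → f = 0.02343 (Haaland)
Major: h_f = f(L/D)·V²/2g = 0.02343·2122·0.1326 = 6.592 m
Minor: ΣK = 3.84; h_m = ΣK·V²/2g = 0.5091 m
Total H_L = 6.592 + 0.5091 = 7.101 m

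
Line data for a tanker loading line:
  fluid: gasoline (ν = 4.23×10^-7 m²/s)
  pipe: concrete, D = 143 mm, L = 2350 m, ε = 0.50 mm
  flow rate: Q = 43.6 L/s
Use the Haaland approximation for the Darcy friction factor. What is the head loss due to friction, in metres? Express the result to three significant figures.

h_f ≈ 170 m

V = 4Q/(πD²) = 4·0.0436/(π·0.143²) = 2.715 m/s
Re = VD/ν = 2.715·0.143/4.23×10^-7 = 9.18×10^5 → turbulent
ε/D = 0.50/143 = 0.00350
Haaland: f = 0.02750
h_f = f(L/D)V²/(2g) = 0.02750·(2350/0.143)·2.715²/(2·9.81) = 169.8 m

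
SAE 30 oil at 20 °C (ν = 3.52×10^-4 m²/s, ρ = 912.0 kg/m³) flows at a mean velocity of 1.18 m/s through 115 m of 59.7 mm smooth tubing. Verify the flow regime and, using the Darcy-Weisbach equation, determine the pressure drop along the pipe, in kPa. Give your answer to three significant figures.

Re = VD/ν = 1.18·0.05970/3.52×10^-4 = 200 → laminar (Re < 2300)
f = 64/Re = 0.3198
h_f = f(L/D)V²/(2g) = 0.3198·(115/0.05970)·1.18²/(2·9.81) = 43.72 m
Δp = ρg·h_f = 912.0·9.81·43.72 = 391.1 kPa

Δp ≈ 391 kPa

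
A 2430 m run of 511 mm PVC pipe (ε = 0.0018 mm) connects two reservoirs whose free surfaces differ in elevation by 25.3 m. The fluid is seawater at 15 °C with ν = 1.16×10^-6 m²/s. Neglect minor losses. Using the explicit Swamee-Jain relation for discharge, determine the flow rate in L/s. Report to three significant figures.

Swamee-Jain (Type II): Q = -0.965·√(gD⁵h_f/L)·ln[ε/(3.7D) + √(3.17ν²L/(gD³h_f))]
√(gD⁵h_f/L) = √(9.81·0.511⁵·25.3/2430) = 0.05965
ε/(3.7D) = 9.52×10^-7; √(3.17ν²L/(gD³h_f)) = 1.77×10^-5
Q = -0.965·0.05965·ln(1.864×10^-5) = 0.6269 m³/s
Check: V = 3.06 m/s, Re = 1.35×10^6, f = 0.01115, h_f = 25.3 m ≈ 25.3 m ✓

Q ≈ 627 L/s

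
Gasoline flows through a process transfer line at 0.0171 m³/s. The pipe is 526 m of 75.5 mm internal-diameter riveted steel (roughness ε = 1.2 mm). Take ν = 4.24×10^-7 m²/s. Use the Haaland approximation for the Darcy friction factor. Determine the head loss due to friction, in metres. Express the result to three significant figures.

V = 4Q/(πD²) = 4·0.0171/(π·0.0755²) = 3.820 m/s
Re = VD/ν = 3.820·0.0755/4.24×10^-7 = 6.80×10^5 → turbulent
ε/D = 1.2/75.5 = 0.0159
Haaland: f = 0.04478
h_f = f(L/D)V²/(2g) = 0.04478·(526/0.0755)·3.820²/(2·9.81) = 232.0 m

h_f ≈ 232 m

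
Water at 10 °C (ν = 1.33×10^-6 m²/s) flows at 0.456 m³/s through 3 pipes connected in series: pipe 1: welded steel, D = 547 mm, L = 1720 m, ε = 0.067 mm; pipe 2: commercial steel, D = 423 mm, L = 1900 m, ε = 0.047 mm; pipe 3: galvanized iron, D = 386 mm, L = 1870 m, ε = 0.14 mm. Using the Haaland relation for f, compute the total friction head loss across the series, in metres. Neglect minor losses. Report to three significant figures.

H ≈ 101 m

Pipe 1: V = 1.940 m/s, Re = 7.98×10^5, ε/D = 1.22×10^-4, f = 0.01389, h_1 = f(L/D)V²/2g = 8.379 m
Pipe 2: V = 3.245 m/s, Re = 1.03×10^6, ε/D = 1.11×10^-4, f = 0.01345, h_2 = f(L/D)V²/2g = 32.43 m
Pipe 3: V = 3.897 m/s, Re = 1.13×10^6, ε/D = 3.63×10^-4, f = 0.01608, h_3 = f(L/D)V²/2g = 60.30 m
Series → Q common, losses add: H = Σh = 101.1 m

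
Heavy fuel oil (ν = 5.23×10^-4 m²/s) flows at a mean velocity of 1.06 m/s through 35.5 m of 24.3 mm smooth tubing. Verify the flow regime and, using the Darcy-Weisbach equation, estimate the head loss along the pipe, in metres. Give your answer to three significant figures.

Re = VD/ν = 1.06·0.02430/5.23×10^-4 = 49.3 → laminar (Re < 2300)
f = 64/Re = 1.299
h_f = f(L/D)V²/(2g) = 1.299·(35.5/0.02430)·1.06²/(2·9.81) = 108.7 m

h_f ≈ 109 m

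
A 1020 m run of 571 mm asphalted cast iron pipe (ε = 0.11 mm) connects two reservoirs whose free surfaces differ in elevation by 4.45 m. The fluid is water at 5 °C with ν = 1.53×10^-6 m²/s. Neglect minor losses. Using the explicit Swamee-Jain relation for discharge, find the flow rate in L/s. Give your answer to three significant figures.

Swamee-Jain (Type II): Q = -0.965·√(gD⁵h_f/L)·ln[ε/(3.7D) + √(3.17ν²L/(gD³h_f))]
√(gD⁵h_f/L) = √(9.81·0.571⁵·4.45/1020) = 0.05097
ε/(3.7D) = 5.21×10^-5; √(3.17ν²L/(gD³h_f)) = 3.05×10^-5
Q = -0.965·0.05097·ln(8.258×10^-5) = 0.4624 m³/s
Check: V = 1.81 m/s, Re = 6.74×10^5, f = 0.01507, h_f = 4.48 m ≈ 4.45 m ✓

Q ≈ 462 L/s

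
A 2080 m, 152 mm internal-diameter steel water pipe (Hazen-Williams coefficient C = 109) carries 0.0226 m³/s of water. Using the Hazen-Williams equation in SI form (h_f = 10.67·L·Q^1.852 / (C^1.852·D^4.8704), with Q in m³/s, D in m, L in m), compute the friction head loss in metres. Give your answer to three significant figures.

h_f ≈ 32.3 m

h_f = 10.67·2080·0.0226^1.852 / (109^1.852·0.152^4.8704) = 32.32 m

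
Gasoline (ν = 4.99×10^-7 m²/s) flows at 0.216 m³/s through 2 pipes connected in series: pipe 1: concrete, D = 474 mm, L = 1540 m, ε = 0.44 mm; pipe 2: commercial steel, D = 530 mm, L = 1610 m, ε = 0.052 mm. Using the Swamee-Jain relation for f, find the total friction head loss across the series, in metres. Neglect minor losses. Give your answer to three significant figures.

H ≈ 6.87 m

Pipe 1: V = 1.224 m/s, Re = 1.16×10^6, ε/D = 9.28×10^-4, f = 0.01965, h_1 = f(L/D)V²/2g = 4.874 m
Pipe 2: V = 0.9791 m/s, Re = 1.04×10^6, ε/D = 9.81×10^-5, f = 0.01344, h_2 = f(L/D)V²/2g = 1.994 m
Series → Q common, losses add: H = Σh = 6.868 m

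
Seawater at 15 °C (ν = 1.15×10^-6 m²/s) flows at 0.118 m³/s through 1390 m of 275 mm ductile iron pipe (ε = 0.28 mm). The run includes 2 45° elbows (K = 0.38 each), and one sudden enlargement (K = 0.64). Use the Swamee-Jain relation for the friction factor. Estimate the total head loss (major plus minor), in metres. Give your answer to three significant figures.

V = 4Q/(πD²) = 1.987 m/s; V²/2g = 0.2012 m
Re = 4.75×10^5, ε/D = 0.00102 → f = 0.02047 (Swamee-Jain)
Major: h_f = f(L/D)·V²/2g = 0.02047·5055·0.2012 = 20.81 m
Minor: ΣK = 1.40; h_m = ΣK·V²/2g = 0.2816 m
Total H_L = 20.81 + 0.2816 = 21.09 m

H_L ≈ 21.1 m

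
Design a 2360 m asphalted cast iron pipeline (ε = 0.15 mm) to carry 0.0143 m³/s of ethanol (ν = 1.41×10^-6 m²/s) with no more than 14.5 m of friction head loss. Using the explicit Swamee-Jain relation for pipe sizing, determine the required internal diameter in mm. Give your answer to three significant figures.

D ≈ 146 mm

Swamee-Jain (Type III): D = 0.66·[ε^1.25·(LQ²/(gh_f))^4.75 + ν·Q^9.4·(L/(gh_f))^5.2]^0.04
LQ²/(gh_f) = 0.003393; L/(gh_f) = 16.59
Term 1 = ε^1.25·(…)^4.75 = 3.09×10^-17; Term 2 = ν·Q^9.4·(…)^5.2 = 1.42×10^-17
D = 0.66·(3.09×10^-17 + 1.42×10^-17)^0.04 = 0.1465 m = 146 mm
Check: V = 0.849 m/s, Re = 8.82×10^4, f = 0.02270, h_f = 13.4 m ≈ 14.5 m ✓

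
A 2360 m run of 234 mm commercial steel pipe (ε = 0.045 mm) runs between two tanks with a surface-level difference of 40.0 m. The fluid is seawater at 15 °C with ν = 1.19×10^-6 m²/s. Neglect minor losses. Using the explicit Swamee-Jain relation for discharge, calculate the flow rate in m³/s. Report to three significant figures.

Swamee-Jain (Type II): Q = -0.965·√(gD⁵h_f/L)·ln[ε/(3.7D) + √(3.17ν²L/(gD³h_f))]
√(gD⁵h_f/L) = √(9.81·0.234⁵·40.0/2360) = 0.01080
ε/(3.7D) = 5.20×10^-5; √(3.17ν²L/(gD³h_f)) = 4.59×10^-5
Q = -0.965·0.01080·ln(9.788×10^-5) = 0.09622 m³/s
Check: V = 2.24 m/s, Re = 4.40×10^5, f = 0.01562, h_f = 40.2 m ≈ 40.0 m ✓

Q ≈ 0.0962 m³/s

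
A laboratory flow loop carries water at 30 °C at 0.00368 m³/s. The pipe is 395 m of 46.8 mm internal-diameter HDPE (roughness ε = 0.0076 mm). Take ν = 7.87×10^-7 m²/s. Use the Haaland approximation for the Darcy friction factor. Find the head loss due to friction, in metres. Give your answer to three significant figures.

V = 4Q/(πD²) = 4·0.00368/(π·0.0468²) = 2.139 m/s
Re = VD/ν = 2.139·0.0468/7.87×10^-7 = 1.27×10^5 → turbulent
ε/D = 0.0076/46.8 = 1.62×10^-4
Haaland: f = 0.01781
h_f = f(L/D)V²/(2g) = 0.01781·(395/0.0468)·2.139²/(2·9.81) = 35.07 m

h_f ≈ 35.1 m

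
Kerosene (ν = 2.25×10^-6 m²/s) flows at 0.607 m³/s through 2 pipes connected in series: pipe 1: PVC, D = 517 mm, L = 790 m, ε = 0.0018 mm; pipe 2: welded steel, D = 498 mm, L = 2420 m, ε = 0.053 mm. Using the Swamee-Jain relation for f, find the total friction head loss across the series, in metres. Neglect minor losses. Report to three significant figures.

H ≈ 42.0 m

Pipe 1: V = 2.891 m/s, Re = 6.64×10^5, ε/D = 3.48×10^-6, f = 0.01252, h_1 = f(L/D)V²/2g = 8.150 m
Pipe 2: V = 3.116 m/s, Re = 6.90×10^5, ε/D = 1.06×10^-4, f = 0.01406, h_2 = f(L/D)V²/2g = 33.82 m
Series → Q common, losses add: H = Σh = 41.97 m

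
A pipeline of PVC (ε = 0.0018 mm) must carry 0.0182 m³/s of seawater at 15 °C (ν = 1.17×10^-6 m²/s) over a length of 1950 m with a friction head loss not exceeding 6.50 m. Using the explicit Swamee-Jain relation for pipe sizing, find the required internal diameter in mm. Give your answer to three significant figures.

Swamee-Jain (Type III): D = 0.66·[ε^1.25·(LQ²/(gh_f))^4.75 + ν·Q^9.4·(L/(gh_f))^5.2]^0.04
LQ²/(gh_f) = 0.01013; L/(gh_f) = 30.58
Term 1 = ε^1.25·(…)^4.75 = 2.22×10^-17; Term 2 = ν·Q^9.4·(…)^5.2 = 2.74×10^-15
D = 0.66·(2.22×10^-17 + 2.74×10^-15)^0.04 = 0.1727 m = 173 mm
Check: V = 0.777 m/s, Re = 1.15×10^5, f = 0.01743, h_f = 6.06 m ≈ 6.50 m ✓

D ≈ 173 mm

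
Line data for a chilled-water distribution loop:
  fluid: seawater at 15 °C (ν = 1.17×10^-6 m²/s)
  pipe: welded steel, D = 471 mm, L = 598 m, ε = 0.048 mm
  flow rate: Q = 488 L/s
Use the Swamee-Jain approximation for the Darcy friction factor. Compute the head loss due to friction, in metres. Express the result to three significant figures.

V = 4Q/(πD²) = 4·0.488/(π·0.471²) = 2.801 m/s
Re = VD/ν = 2.801·0.471/1.17×10^-6 = 1.13×10^6 → turbulent
ε/D = 0.048/471 = 1.02×10^-4
Swamee-Jain: f = 0.01341
h_f = f(L/D)V²/(2g) = 0.01341·(598/0.471)·2.801²/(2·9.81) = 6.806 m

h_f ≈ 6.81 m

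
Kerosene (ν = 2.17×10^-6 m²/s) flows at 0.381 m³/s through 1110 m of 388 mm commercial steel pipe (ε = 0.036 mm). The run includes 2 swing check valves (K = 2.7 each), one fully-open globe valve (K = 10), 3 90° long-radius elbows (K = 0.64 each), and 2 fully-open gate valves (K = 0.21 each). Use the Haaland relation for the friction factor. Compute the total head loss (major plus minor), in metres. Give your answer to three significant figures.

V = 4Q/(πD²) = 3.222 m/s; V²/2g = 0.5292 m
Re = 5.76×10^5, ε/D = 9.28×10^-5 → f = 0.01395 (Haaland)
Major: h_f = f(L/D)·V²/2g = 0.01395·2861·0.5292 = 21.12 m
Minor: ΣK = 17.7; h_m = ΣK·V²/2g = 9.389 m
Total H_L = 21.12 + 9.389 = 30.51 m

H_L ≈ 30.5 m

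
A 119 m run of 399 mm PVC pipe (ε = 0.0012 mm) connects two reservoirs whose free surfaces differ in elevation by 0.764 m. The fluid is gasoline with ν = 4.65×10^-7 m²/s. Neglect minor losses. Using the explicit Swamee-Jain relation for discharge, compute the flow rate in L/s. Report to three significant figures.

Q ≈ 272 L/s

Swamee-Jain (Type II): Q = -0.965·√(gD⁵h_f/L)·ln[ε/(3.7D) + √(3.17ν²L/(gD³h_f))]
√(gD⁵h_f/L) = √(9.81·0.399⁵·0.764/119) = 0.02524
ε/(3.7D) = 8.13×10^-7; √(3.17ν²L/(gD³h_f)) = 1.31×10^-5
Q = -0.965·0.02524·ln(1.390×10^-5) = 0.2724 m³/s
Check: V = 2.18 m/s, Re = 1.87×10^6, f = 0.01059, h_f = 0.764 m ≈ 0.764 m ✓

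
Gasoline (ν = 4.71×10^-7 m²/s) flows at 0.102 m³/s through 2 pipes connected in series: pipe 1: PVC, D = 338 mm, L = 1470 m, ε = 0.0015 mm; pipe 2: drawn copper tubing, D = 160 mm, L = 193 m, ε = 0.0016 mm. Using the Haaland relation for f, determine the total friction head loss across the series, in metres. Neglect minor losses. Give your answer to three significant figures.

Pipe 1: V = 1.137 m/s, Re = 8.16×10^5, ε/D = 4.44×10^-6, f = 0.01206, h_1 = f(L/D)V²/2g = 3.454 m
Pipe 2: V = 5.073 m/s, Re = 1.72×10^6, ε/D = 1.00×10^-5, f = 0.01086, h_2 = f(L/D)V²/2g = 17.18 m
Series → Q common, losses add: H = Σh = 20.64 m

H ≈ 20.6 m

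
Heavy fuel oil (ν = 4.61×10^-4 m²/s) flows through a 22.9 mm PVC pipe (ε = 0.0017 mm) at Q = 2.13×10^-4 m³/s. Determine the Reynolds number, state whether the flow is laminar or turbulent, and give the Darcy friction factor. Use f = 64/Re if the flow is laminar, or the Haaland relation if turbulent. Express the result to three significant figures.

Re ≈ 25.7; laminar; f = 64/Re ≈ 2.49

V = 4Q/(πD²) = 0.5172 m/s
Re = VD/ν = 0.5172·0.0229/4.61×10^-4 = 25.7
Re < 2300 → laminar → f = 64/Re = 2.491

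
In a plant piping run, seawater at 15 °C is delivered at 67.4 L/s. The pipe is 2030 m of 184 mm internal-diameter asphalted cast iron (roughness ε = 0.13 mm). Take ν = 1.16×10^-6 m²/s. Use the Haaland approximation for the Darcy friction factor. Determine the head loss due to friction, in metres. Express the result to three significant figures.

V = 4Q/(πD²) = 4·0.0674/(π·0.184²) = 2.535 m/s
Re = VD/ν = 2.535·0.184/1.16×10^-6 = 4.02×10^5 → turbulent
ε/D = 0.13/184 = 7.07×10^-4
Haaland: f = 0.01893
h_f = f(L/D)V²/(2g) = 0.01893·(2030/0.184)·2.535²/(2·9.81) = 68.38 m

h_f ≈ 68.4 m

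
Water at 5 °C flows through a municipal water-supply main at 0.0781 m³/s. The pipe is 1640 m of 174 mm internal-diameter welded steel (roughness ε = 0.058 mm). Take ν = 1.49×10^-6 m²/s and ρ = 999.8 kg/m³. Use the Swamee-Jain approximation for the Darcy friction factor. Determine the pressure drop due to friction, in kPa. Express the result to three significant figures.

V = 4Q/(πD²) = 4·0.0781/(π·0.174²) = 3.284 m/s
Re = VD/ν = 3.284·0.174/1.49×10^-6 = 3.84×10^5 → turbulent
ε/D = 0.058/174 = 3.33×10^-4
Swamee-Jain: f = 0.01695
h_f = f(L/D)V²/(2g) = 0.01695·(1640/0.174)·3.284²/(2·9.81) = 87.82 m
Δp = ρg·h_f = 999.8·9.81·87.82 = 861.3 kPa

Δp ≈ 861 kPa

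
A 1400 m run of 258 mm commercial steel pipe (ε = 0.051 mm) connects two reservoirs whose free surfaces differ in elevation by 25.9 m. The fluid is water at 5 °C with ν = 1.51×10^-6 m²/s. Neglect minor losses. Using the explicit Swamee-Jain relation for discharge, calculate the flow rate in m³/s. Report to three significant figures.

Q ≈ 0.128 m³/s

Swamee-Jain (Type II): Q = -0.965·√(gD⁵h_f/L)·ln[ε/(3.7D) + √(3.17ν²L/(gD³h_f))]
√(gD⁵h_f/L) = √(9.81·0.258⁵·25.9/1400) = 0.01440
ε/(3.7D) = 5.34×10^-5; √(3.17ν²L/(gD³h_f)) = 4.82×10^-5
Q = -0.965·0.01440·ln(1.016×10^-4) = 0.1278 m³/s
Check: V = 2.44 m/s, Re = 4.18×10^5, f = 0.01574, h_f = 26.0 m ≈ 25.9 m ✓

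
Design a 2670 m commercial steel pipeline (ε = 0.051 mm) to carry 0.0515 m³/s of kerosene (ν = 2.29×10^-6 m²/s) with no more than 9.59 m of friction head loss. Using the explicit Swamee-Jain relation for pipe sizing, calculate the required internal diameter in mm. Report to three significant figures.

Swamee-Jain (Type III): D = 0.66·[ε^1.25·(LQ²/(gh_f))^4.75 + ν·Q^9.4·(L/(gh_f))^5.2]^0.04
LQ²/(gh_f) = 0.07527; L/(gh_f) = 28.38
Term 1 = ε^1.25·(…)^4.75 = 1.99×10^-11; Term 2 = ν·Q^9.4·(…)^5.2 = 6.41×10^-11
D = 0.66·(1.99×10^-11 + 6.41×10^-11)^0.04 = 0.2609 m = 261 mm
Check: V = 0.963 m/s, Re = 1.10×10^5, f = 0.01868, h_f = 9.04 m ≈ 9.59 m ✓

D ≈ 261 mm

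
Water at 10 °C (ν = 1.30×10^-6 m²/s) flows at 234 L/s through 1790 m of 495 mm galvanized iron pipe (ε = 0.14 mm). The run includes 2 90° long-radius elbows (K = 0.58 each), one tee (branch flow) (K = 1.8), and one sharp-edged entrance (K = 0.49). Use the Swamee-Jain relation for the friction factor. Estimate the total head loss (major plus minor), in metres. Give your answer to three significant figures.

H_L ≈ 4.71 m

V = 4Q/(πD²) = 1.216 m/s; V²/2g = 0.07536 m
Re = 4.63×10^5, ε/D = 2.83×10^-4 → f = 0.01633 (Swamee-Jain)
Major: h_f = f(L/D)·V²/2g = 0.01633·3616·0.07536 = 4.449 m
Minor: ΣK = 3.45; h_m = ΣK·V²/2g = 0.2600 m
Total H_L = 4.449 + 0.2600 = 4.709 m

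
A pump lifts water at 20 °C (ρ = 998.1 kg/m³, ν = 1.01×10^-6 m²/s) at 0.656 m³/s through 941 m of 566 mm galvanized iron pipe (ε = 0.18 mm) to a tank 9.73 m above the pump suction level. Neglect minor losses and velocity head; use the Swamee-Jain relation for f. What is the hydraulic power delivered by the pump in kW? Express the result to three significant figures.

V = 4Q/(πD²) = 2.607 m/s; Re = 1.46×10^6; ε/D = 3.18×10^-4; f = 0.01570
h_f = f(L/D)V²/2g = 9.043 m
Total head H = z + h_f = 9.73 + 9.043 = 18.77 m
P_hyd = ρgQH = 998.1·9.81·0.656·18.77 = 120.6 kW

P_hyd ≈ 121 kW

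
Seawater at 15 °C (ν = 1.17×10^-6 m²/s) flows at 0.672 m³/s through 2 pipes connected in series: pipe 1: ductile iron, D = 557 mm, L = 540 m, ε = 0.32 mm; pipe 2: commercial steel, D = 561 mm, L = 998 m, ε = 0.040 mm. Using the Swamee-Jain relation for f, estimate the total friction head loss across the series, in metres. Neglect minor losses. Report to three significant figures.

H ≈ 15.2 m

Pipe 1: V = 2.758 m/s, Re = 1.31×10^6, ε/D = 5.75×10^-4, f = 0.01767, h_1 = f(L/D)V²/2g = 6.640 m
Pipe 2: V = 2.719 m/s, Re = 1.30×10^6, ε/D = 7.13×10^-5, f = 0.01275, h_2 = f(L/D)V²/2g = 8.542 m
Series → Q common, losses add: H = Σh = 15.18 m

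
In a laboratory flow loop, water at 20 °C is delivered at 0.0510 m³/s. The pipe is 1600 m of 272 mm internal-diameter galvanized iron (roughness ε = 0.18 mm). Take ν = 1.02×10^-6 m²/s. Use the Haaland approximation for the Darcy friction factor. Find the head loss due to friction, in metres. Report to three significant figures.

V = 4Q/(πD²) = 4·0.0510/(π·0.272²) = 0.8777 m/s
Re = VD/ν = 0.8777·0.272/1.02×10^-6 = 2.34×10^5 → turbulent
ε/D = 0.18/272 = 6.62×10^-4
Haaland: f = 0.01924
h_f = f(L/D)V²/(2g) = 0.01924·(1600/0.272)·0.8777²/(2·9.81) = 4.443 m

h_f ≈ 4.44 m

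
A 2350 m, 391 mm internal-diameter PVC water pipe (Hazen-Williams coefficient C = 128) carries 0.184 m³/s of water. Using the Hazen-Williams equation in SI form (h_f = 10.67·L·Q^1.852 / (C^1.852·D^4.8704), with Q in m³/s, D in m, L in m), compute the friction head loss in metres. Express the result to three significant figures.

h_f ≈ 13.2 m

h_f = 10.67·2350·0.184^1.852 / (128^1.852·0.391^4.8704) = 13.22 m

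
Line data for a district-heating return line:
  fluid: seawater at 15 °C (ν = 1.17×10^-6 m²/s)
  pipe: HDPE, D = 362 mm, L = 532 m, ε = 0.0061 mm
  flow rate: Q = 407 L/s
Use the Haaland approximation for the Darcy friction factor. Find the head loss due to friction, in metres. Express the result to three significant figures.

h_f ≈ 13.5 m

V = 4Q/(πD²) = 4·0.407/(π·0.362²) = 3.954 m/s
Re = VD/ν = 3.954·0.362/1.17×10^-6 = 1.22×10^6 → turbulent
ε/D = 0.0061/362 = 1.69×10^-5
Haaland: f = 0.01156
h_f = f(L/D)V²/(2g) = 0.01156·(532/0.362)·3.954²/(2·9.81) = 13.54 m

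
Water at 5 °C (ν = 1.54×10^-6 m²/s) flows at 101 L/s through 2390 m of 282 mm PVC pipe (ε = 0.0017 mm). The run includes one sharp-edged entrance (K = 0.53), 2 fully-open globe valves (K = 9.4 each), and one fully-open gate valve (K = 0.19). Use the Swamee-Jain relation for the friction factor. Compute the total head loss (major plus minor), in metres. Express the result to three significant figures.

H_L ≈ 19.0 m

V = 4Q/(πD²) = 1.617 m/s; V²/2g = 0.1333 m
Re = 2.96×10^5, ε/D = 6.03×10^-6 → f = 0.01448 (Swamee-Jain)
Major: h_f = f(L/D)·V²/2g = 0.01448·8475·0.1333 = 16.36 m
Minor: ΣK = 19.5; h_m = ΣK·V²/2g = 2.602 m
Total H_L = 16.36 + 2.602 = 18.96 m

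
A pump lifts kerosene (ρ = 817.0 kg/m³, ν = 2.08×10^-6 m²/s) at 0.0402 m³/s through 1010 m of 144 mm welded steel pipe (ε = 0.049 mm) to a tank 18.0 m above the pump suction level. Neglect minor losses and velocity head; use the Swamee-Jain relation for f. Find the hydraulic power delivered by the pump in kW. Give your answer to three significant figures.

V = 4Q/(πD²) = 2.468 m/s; Re = 1.71×10^5; ε/D = 3.40×10^-4; f = 0.01836
h_f = f(L/D)V²/2g = 39.99 m
Total head H = z + h_f = 18.0 + 39.99 = 57.99 m
P_hyd = ρgQH = 817.0·9.81·0.0402·57.99 = 18.68 kW

P_hyd ≈ 18.7 kW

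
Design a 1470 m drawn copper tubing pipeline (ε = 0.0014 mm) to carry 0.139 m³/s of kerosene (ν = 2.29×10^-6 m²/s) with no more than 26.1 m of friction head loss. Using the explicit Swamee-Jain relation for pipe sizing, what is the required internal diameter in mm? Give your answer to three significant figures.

Swamee-Jain (Type III): D = 0.66·[ε^1.25·(LQ²/(gh_f))^4.75 + ν·Q^9.4·(L/(gh_f))^5.2]^0.04
LQ²/(gh_f) = 0.1109; L/(gh_f) = 5.741
Term 1 = ε^1.25·(…)^4.75 = 1.40×10^-12; Term 2 = ν·Q^9.4·(…)^5.2 = 1.78×10^-10
D = 0.66·(1.40×10^-12 + 1.78×10^-10)^0.04 = 0.2690 m = 269 mm
Check: V = 2.45 m/s, Re = 2.87×10^5, f = 0.01455, h_f = 24.3 m ≈ 26.1 m ✓

D ≈ 269 mm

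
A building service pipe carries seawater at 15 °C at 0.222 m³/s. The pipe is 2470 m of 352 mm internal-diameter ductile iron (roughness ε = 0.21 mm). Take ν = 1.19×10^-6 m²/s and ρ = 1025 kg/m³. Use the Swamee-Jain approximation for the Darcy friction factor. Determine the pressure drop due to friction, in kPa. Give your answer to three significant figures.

Δp ≈ 339 kPa

V = 4Q/(πD²) = 4·0.222/(π·0.352²) = 2.281 m/s
Re = VD/ν = 2.281·0.352/1.19×10^-6 = 6.75×10^5 → turbulent
ε/D = 0.21/352 = 5.97×10^-4
Swamee-Jain: f = 0.01814
h_f = f(L/D)V²/(2g) = 0.01814·(2470/0.352)·2.281²/(2·9.81) = 33.76 m
Δp = ρg·h_f = 1025·9.81·33.76 = 339.5 kPa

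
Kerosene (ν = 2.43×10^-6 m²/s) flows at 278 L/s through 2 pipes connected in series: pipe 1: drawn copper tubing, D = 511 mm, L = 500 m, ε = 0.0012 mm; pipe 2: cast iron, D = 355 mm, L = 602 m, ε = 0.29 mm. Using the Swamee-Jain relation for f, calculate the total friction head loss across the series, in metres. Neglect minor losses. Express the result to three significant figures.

H ≈ 14.7 m

Pipe 1: V = 1.356 m/s, Re = 2.85×10^5, ε/D = 2.35×10^-6, f = 0.01454, h_1 = f(L/D)V²/2g = 1.332 m
Pipe 2: V = 2.809 m/s, Re = 4.10×10^5, ε/D = 8.17×10^-4, f = 0.01966, h_2 = f(L/D)V²/2g = 13.41 m
Series → Q common, losses add: H = Σh = 14.74 m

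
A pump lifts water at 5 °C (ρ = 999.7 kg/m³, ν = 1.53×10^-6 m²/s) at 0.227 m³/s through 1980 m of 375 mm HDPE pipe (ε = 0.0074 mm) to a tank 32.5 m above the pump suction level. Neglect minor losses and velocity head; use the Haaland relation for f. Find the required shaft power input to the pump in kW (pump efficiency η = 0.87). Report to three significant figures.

V = 4Q/(πD²) = 2.055 m/s; Re = 5.04×10^5; ε/D = 1.97×10^-5; f = 0.01328
h_f = f(L/D)V²/2g = 15.10 m
Total head H = z + h_f = 32.5 + 15.10 = 47.60 m
P_hyd = ρgQH = 999.7·9.81·0.227·47.60 = 106.0 kW
P_shaft = P_hyd/η = 106.0/0.87 = 121.8 kW

P_shaft ≈ 122 kW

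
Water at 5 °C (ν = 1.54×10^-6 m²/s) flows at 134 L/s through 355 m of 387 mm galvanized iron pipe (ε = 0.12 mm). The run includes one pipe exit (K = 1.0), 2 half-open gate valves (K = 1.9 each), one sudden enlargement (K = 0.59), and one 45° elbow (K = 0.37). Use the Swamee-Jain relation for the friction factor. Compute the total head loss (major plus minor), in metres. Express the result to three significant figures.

V = 4Q/(πD²) = 1.139 m/s; V²/2g = 0.06614 m
Re = 2.86×10^5, ε/D = 3.10×10^-4 → f = 0.01721 (Swamee-Jain)
Major: h_f = f(L/D)·V²/2g = 0.01721·917.3·0.06614 = 1.044 m
Minor: ΣK = 5.76; h_m = ΣK·V²/2g = 0.3810 m
Total H_L = 1.044 + 0.3810 = 1.425 m

H_L ≈ 1.42 m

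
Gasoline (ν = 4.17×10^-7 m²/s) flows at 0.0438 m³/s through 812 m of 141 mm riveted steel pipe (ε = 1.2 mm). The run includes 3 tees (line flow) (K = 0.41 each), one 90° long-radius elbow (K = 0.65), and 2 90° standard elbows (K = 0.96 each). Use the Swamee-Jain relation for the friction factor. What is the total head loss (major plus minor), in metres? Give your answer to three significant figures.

H_L ≈ 84.8 m

V = 4Q/(πD²) = 2.805 m/s; V²/2g = 0.4010 m
Re = 9.48×10^5, ε/D = 0.00851 → f = 0.03604 (Swamee-Jain)
Major: h_f = f(L/D)·V²/2g = 0.03604·5759·0.4010 = 83.24 m
Minor: ΣK = 3.80; h_m = ΣK·V²/2g = 1.524 m
Total H_L = 83.24 + 1.524 = 84.76 m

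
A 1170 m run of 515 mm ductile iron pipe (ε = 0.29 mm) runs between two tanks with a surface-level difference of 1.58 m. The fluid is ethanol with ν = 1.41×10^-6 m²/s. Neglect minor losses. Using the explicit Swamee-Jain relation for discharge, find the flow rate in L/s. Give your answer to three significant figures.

Swamee-Jain (Type II): Q = -0.965·√(gD⁵h_f/L)·ln[ε/(3.7D) + √(3.17ν²L/(gD³h_f))]
√(gD⁵h_f/L) = √(9.81·0.515⁵·1.58/1170) = 0.02191
ε/(3.7D) = 1.52×10^-4; √(3.17ν²L/(gD³h_f)) = 5.90×10^-5
Q = -0.965·0.02191·ln(2.112×10^-4) = 0.1789 m³/s
Check: V = 0.859 m/s, Re = 3.14×10^5, f = 0.01863, h_f = 1.59 m ≈ 1.58 m ✓

Q ≈ 179 L/s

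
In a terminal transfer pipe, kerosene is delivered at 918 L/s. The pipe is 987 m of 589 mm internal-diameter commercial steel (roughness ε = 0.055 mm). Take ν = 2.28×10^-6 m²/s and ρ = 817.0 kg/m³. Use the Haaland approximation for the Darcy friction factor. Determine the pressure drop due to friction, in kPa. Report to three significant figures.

Δp ≈ 104 kPa

V = 4Q/(πD²) = 4·0.918/(π·0.589²) = 3.369 m/s
Re = VD/ν = 3.369·0.589/2.28×10^-6 = 8.70×10^5 → turbulent
ε/D = 0.055/589 = 9.34×10^-5
Haaland: f = 0.01339
h_f = f(L/D)V²/(2g) = 0.01339·(987/0.589)·3.369²/(2·9.81) = 12.98 m
Δp = ρg·h_f = 817.0·9.81·12.98 = 104.0 kPa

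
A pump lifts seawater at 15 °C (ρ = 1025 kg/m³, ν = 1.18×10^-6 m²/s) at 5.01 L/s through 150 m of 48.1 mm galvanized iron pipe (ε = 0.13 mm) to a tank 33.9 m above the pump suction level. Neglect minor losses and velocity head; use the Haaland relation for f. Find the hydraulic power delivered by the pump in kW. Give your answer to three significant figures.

P_hyd ≈ 3.33 kW

V = 4Q/(πD²) = 2.757 m/s; Re = 1.12×10^5; ε/D = 0.00270; f = 0.02658
h_f = f(L/D)V²/2g = 32.12 m
Total head H = z + h_f = 33.9 + 32.12 = 66.02 m
P_hyd = ρgQH = 1025·9.81·0.00501·66.02 = 3.326 kW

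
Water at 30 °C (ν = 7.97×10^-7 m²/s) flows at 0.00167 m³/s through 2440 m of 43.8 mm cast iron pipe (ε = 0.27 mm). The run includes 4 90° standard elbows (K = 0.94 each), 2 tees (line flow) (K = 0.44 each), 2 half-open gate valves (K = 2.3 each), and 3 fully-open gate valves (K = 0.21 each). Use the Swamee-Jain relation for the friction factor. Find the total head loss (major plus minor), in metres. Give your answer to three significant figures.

H_L ≈ 119 m

V = 4Q/(πD²) = 1.108 m/s; V²/2g = 0.06261 m
Re = 6.09×10^4, ε/D = 0.00616 → f = 0.03404 (Swamee-Jain)
Major: h_f = f(L/D)·V²/2g = 0.03404·55708·0.06261 = 118.7 m
Minor: ΣK = 9.87; h_m = ΣK·V²/2g = 0.6180 m
Total H_L = 118.7 + 0.6180 = 119.3 m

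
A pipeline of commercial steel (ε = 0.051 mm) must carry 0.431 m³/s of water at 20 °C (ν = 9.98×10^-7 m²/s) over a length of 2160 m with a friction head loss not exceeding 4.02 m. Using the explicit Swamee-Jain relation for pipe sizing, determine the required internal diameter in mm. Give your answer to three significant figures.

D ≈ 649 mm

Swamee-Jain (Type III): D = 0.66·[ε^1.25·(LQ²/(gh_f))^4.75 + ν·Q^9.4·(L/(gh_f))^5.2]^0.04
LQ²/(gh_f) = 10.17; L/(gh_f) = 54.77
Term 1 = ε^1.25·(…)^4.75 = 0.263; Term 2 = ν·Q^9.4·(…)^5.2 = 0.402
D = 0.66·(0.263 + 0.402)^0.04 = 0.6493 m = 649 mm
Check: V = 1.30 m/s, Re = 8.47×10^5, f = 0.01339, h_f = 3.85 m ≈ 4.02 m ✓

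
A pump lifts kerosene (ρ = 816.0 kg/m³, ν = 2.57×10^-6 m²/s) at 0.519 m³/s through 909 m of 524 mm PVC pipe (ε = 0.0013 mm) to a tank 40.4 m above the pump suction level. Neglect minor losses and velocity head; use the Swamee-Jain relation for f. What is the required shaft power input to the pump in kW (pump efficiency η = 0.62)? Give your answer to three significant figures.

P_shaft ≈ 316 kW

V = 4Q/(πD²) = 2.407 m/s; Re = 4.91×10^5; ε/D = 2.48×10^-6; f = 0.01317
h_f = f(L/D)V²/2g = 6.747 m
Total head H = z + h_f = 40.4 + 6.747 = 47.15 m
P_hyd = ρgQH = 816.0·9.81·0.519·47.15 = 195.9 kW
P_shaft = P_hyd/η = 195.9/0.62 = 315.9 kW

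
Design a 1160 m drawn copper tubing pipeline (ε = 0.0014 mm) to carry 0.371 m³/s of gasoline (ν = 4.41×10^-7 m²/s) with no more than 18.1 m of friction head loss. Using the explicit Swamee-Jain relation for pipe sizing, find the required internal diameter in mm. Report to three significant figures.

Swamee-Jain (Type III): D = 0.66·[ε^1.25·(LQ²/(gh_f))^4.75 + ν·Q^9.4·(L/(gh_f))^5.2]^0.04
LQ²/(gh_f) = 0.8992; L/(gh_f) = 6.533
Term 1 = ε^1.25·(…)^4.75 = 2.91×10^-8; Term 2 = ν·Q^9.4·(…)^5.2 = 6.84×10^-7
D = 0.66·(2.91×10^-8 + 6.84×10^-7)^0.04 = 0.3747 m = 375 mm
Check: V = 3.36 m/s, Re = 2.86×10^6, f = 0.009981, h_f = 17.8 m ≈ 18.1 m ✓

D ≈ 375 mm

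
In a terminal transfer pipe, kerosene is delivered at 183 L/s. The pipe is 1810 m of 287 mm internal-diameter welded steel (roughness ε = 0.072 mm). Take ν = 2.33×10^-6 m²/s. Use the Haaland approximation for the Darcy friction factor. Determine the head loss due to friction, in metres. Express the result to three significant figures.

h_f ≈ 41.7 m

V = 4Q/(πD²) = 4·0.183/(π·0.287²) = 2.829 m/s
Re = VD/ν = 2.829·0.287/2.33×10^-6 = 3.48×10^5 → turbulent
ε/D = 0.072/287 = 2.51×10^-4
Haaland: f = 0.01622
h_f = f(L/D)V²/(2g) = 0.01622·(1810/0.287)·2.829²/(2·9.81) = 41.71 m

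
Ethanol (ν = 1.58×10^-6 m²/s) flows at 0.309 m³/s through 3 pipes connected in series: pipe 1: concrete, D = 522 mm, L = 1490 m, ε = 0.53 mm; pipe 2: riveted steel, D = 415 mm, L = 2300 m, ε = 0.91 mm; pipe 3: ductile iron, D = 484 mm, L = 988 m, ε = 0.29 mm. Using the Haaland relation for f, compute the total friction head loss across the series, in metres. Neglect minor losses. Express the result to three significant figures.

Pipe 1: V = 1.444 m/s, Re = 4.77×10^5, ε/D = 0.00102, f = 0.02029, h_1 = f(L/D)V²/2g = 6.154 m
Pipe 2: V = 2.284 m/s, Re = 6.00×10^5, ε/D = 0.00219, f = 0.02430, h_2 = f(L/D)V²/2g = 35.83 m
Pipe 3: V = 1.679 m/s, Re = 5.14×10^5, ε/D = 5.99×10^-4, f = 0.01816, h_3 = f(L/D)V²/2g = 5.330 m
Series → Q common, losses add: H = Σh = 47.31 m

H ≈ 47.3 m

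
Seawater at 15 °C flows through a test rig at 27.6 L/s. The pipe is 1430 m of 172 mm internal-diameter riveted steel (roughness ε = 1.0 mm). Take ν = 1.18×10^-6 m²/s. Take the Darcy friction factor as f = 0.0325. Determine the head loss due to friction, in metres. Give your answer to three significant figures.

V = 4Q/(πD²) = 4·0.0276/(π·0.172²) = 1.188 m/s
h_f = f(L/D)V²/(2g) = 0.03250·(1430/0.172)·1.188²/(2·9.81) = 19.43 m

h_f ≈ 19.4 m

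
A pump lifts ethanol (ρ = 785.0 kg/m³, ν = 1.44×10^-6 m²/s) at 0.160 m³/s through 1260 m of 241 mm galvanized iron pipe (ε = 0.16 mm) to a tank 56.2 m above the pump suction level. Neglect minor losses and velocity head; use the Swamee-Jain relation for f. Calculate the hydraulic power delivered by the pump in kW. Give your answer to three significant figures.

V = 4Q/(πD²) = 3.507 m/s; Re = 5.87×10^5; ε/D = 6.64×10^-4; f = 0.01861
h_f = f(L/D)V²/2g = 61.02 m
Total head H = z + h_f = 56.2 + 61.02 = 117.2 m
P_hyd = ρgQH = 785.0·9.81·0.160·117.2 = 144.4 kW

P_hyd ≈ 144 kW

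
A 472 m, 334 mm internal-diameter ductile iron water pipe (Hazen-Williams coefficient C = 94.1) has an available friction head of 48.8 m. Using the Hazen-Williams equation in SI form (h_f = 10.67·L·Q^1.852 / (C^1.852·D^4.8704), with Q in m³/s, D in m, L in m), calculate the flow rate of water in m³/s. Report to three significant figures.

Q ≈ 0.430 m³/s

Rearranging: Q = [h_f·C^1.852·D^4.8704 / (10.67·L)]^(1/1.852)
Q = [48.8·94.1^1.852·0.334^4.8704 / (10.67·472)]^0.540 = 0.4304 m³/s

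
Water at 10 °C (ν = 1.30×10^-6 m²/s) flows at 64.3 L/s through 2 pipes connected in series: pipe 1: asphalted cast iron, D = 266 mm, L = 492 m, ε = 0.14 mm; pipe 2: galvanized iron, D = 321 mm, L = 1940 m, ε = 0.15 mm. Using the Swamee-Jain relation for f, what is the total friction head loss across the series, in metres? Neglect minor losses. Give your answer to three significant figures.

H ≈ 6.03 m

Pipe 1: V = 1.157 m/s, Re = 2.37×10^5, ε/D = 5.26×10^-4, f = 0.01880, h_1 = f(L/D)V²/2g = 2.373 m
Pipe 2: V = 0.7945 m/s, Re = 1.96×10^5, ε/D = 4.67×10^-4, f = 0.01879, h_2 = f(L/D)V²/2g = 3.654 m
Series → Q common, losses add: H = Σh = 6.028 m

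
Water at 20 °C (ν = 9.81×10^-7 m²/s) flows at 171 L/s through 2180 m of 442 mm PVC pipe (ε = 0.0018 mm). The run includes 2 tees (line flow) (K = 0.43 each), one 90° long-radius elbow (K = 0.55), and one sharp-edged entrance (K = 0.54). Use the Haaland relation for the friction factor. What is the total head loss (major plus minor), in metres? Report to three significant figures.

V = 4Q/(πD²) = 1.114 m/s; V²/2g = 0.06330 m
Re = 5.02×10^5, ε/D = 4.07×10^-6 → f = 0.01310 (Haaland)
Major: h_f = f(L/D)·V²/2g = 0.01310·4932·0.06330 = 4.089 m
Minor: ΣK = 1.95; h_m = ΣK·V²/2g = 0.1234 m
Total H_L = 4.089 + 0.1234 = 4.213 m

H_L ≈ 4.21 m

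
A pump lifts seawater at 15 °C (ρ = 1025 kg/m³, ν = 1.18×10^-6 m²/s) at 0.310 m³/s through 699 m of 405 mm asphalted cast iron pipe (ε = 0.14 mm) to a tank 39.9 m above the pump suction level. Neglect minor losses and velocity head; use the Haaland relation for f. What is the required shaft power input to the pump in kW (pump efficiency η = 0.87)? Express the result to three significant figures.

P_shaft ≈ 172 kW

V = 4Q/(πD²) = 2.406 m/s; Re = 8.26×10^5; ε/D = 3.46×10^-4; f = 0.01611
h_f = f(L/D)V²/2g = 8.208 m
Total head H = z + h_f = 39.9 + 8.208 = 48.11 m
P_hyd = ρgQH = 1025·9.81·0.310·48.11 = 150.0 kW
P_shaft = P_hyd/η = 150.0/0.87 = 172.4 kW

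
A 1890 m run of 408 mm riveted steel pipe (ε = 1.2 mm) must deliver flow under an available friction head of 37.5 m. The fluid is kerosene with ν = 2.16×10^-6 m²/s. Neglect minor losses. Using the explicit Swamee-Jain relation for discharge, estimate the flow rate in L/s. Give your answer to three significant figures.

Q ≈ 321 L/s

Swamee-Jain (Type II): Q = -0.965·√(gD⁵h_f/L)·ln[ε/(3.7D) + √(3.17ν²L/(gD³h_f))]
√(gD⁵h_f/L) = √(9.81·0.408⁵·37.5/1890) = 0.04691
ε/(3.7D) = 7.95×10^-4; √(3.17ν²L/(gD³h_f)) = 3.34×10^-5
Q = -0.965·0.04691·ln(8.284×10^-4) = 0.3212 m³/s
Check: V = 2.46 m/s, Re = 4.64×10^5, f = 0.02643, h_f = 37.7 m ≈ 37.5 m ✓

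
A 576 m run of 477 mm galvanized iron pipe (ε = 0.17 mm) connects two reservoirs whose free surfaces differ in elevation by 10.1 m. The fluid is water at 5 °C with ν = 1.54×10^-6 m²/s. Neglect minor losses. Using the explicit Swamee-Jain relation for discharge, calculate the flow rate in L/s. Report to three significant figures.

Swamee-Jain (Type II): Q = -0.965·√(gD⁵h_f/L)·ln[ε/(3.7D) + √(3.17ν²L/(gD³h_f))]
√(gD⁵h_f/L) = √(9.81·0.477⁵·10.1/576) = 0.06517
ε/(3.7D) = 9.63×10^-5; √(3.17ν²L/(gD³h_f)) = 2.01×10^-5
Q = -0.965·0.06517·ln(1.164×10^-4) = 0.5697 m³/s
Check: V = 3.19 m/s, Re = 9.88×10^5, f = 0.01625, h_f = 10.2 m ≈ 10.1 m ✓

Q ≈ 570 L/s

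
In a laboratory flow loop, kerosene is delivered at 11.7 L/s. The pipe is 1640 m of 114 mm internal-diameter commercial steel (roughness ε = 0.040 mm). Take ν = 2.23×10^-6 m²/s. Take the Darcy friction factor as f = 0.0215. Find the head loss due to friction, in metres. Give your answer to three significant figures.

V = 4Q/(πD²) = 4·0.0117/(π·0.114²) = 1.146 m/s
h_f = f(L/D)V²/(2g) = 0.02150·(1640/0.114)·1.146²/(2·9.81) = 20.71 m

h_f ≈ 20.7 m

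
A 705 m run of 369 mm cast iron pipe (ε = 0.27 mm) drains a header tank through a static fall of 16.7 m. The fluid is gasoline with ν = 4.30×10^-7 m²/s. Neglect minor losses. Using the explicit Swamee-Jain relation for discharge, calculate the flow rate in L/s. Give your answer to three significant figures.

Swamee-Jain (Type II): Q = -0.965·√(gD⁵h_f/L)·ln[ε/(3.7D) + √(3.17ν²L/(gD³h_f))]
√(gD⁵h_f/L) = √(9.81·0.369⁵·16.7/705) = 0.03987
ε/(3.7D) = 1.98×10^-4; √(3.17ν²L/(gD³h_f)) = 7.09×10^-6
Q = -0.965·0.03987·ln(2.048×10^-4) = 0.3268 m³/s
Check: V = 3.06 m/s, Re = 2.62×10^6, f = 0.01843, h_f = 16.8 m ≈ 16.7 m ✓

Q ≈ 327 L/s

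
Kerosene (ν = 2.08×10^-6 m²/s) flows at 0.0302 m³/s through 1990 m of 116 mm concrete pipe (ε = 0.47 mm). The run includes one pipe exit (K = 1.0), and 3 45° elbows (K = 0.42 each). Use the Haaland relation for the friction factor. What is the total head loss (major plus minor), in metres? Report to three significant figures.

H_L ≈ 209 m

V = 4Q/(πD²) = 2.858 m/s; V²/2g = 0.4162 m
Re = 1.59×10^5, ε/D = 0.00405 → f = 0.02920 (Haaland)
Major: h_f = f(L/D)·V²/2g = 0.02920·17155·0.4162 = 208.5 m
Minor: ΣK = 2.26; h_m = ΣK·V²/2g = 0.9406 m
Total H_L = 208.5 + 0.9406 = 209.4 m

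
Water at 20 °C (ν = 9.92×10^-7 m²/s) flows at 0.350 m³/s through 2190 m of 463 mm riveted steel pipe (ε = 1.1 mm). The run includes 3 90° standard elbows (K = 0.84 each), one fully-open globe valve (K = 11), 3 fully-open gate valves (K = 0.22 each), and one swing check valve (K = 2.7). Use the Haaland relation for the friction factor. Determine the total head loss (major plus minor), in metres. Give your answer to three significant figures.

V = 4Q/(πD²) = 2.079 m/s; V²/2g = 0.2203 m
Re = 9.70×10^5, ε/D = 0.00238 → f = 0.02473 (Haaland)
Major: h_f = f(L/D)·V²/2g = 0.02473·4730·0.2203 = 25.76 m
Minor: ΣK = 16.9; h_m = ΣK·V²/2g = 3.718 m
Total H_L = 25.76 + 3.718 = 29.48 m

H_L ≈ 29.5 m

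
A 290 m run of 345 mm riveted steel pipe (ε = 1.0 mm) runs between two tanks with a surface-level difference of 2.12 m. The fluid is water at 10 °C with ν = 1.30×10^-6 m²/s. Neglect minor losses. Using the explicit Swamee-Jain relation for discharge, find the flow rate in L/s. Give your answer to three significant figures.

Swamee-Jain (Type II): Q = -0.965·√(gD⁵h_f/L)·ln[ε/(3.7D) + √(3.17ν²L/(gD³h_f))]
√(gD⁵h_f/L) = √(9.81·0.345⁵·2.12/290) = 0.01872
ε/(3.7D) = 7.83×10^-4; √(3.17ν²L/(gD³h_f)) = 4.27×10^-5
Q = -0.965·0.01872·ln(8.260×10^-4) = 0.1283 m³/s
Check: V = 1.37 m/s, Re = 3.64×10^5, f = 0.02643, h_f = 2.13 m ≈ 2.12 m ✓

Q ≈ 128 L/s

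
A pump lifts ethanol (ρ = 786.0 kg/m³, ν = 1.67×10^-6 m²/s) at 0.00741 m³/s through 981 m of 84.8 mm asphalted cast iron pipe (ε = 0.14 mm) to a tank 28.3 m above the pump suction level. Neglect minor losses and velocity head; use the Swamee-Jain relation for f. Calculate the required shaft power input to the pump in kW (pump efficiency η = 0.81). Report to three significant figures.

V = 4Q/(πD²) = 1.312 m/s; Re = 6.66×10^4; ε/D = 0.00165; f = 0.02519
h_f = f(L/D)V²/2g = 25.57 m
Total head H = z + h_f = 28.3 + 25.57 = 53.87 m
P_hyd = ρgQH = 786.0·9.81·0.00741·53.87 = 3.078 kW
P_shaft = P_hyd/η = 3.078/0.81 = 3.800 kW

P_shaft ≈ 3.80 kW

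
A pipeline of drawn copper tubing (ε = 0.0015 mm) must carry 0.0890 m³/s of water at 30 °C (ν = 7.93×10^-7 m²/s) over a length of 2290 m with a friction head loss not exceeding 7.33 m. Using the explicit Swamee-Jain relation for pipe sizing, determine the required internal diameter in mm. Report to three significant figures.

D ≈ 311 mm

Swamee-Jain (Type III): D = 0.66·[ε^1.25·(LQ²/(gh_f))^4.75 + ν·Q^9.4·(L/(gh_f))^5.2]^0.04
LQ²/(gh_f) = 0.2523; L/(gh_f) = 31.85
Term 1 = ε^1.25·(…)^4.75 = 7.57×10^-11; Term 2 = ν·Q^9.4·(…)^5.2 = 6.91×10^-9
D = 0.66·(7.57×10^-11 + 6.91×10^-9)^0.04 = 0.3114 m = 311 mm
Check: V = 1.17 m/s, Re = 4.59×10^5, f = 0.01337, h_f = 6.84 m ≈ 7.33 m ✓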